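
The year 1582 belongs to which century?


Century = (year - 1) // 100 + 1
= (1582 - 1) // 100 + 1
= 1581 // 100 + 1
= 15 + 1

16th century


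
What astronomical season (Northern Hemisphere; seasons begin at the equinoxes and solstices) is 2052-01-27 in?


Date: January 27
Astronomical Winter (approx.; exact equinox/solstice day varies by year): December 21 to March 19
January 27 falls within the Winter window

Winter


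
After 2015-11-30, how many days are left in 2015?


Day of year: 334 of 365
Remaining = 365 - 334

31 days


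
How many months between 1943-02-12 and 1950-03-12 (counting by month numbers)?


From February 1943 to March 1950
7 years * 12 = 84 months, plus 1 month = 85

85 months


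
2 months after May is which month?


May is month 5
5 + 2 = 7

July


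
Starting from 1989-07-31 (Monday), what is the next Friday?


Current: Monday
Target: Friday
Days ahead: 4

Next Friday: 1989-08-04


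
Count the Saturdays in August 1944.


August 1944 has 31 days
Anchor: Jan 1, 1944. With p = 1944 - 1 = 1943: (p + p//4 - p//100 + p//400) mod 7 = (1943 + 485 - 19 + 4) mod 7 = 2413 mod 7 = 5 -> Saturday (Mon=0 ... Sun=6)
Days before August (Jan-Jul): 213; August 1 index = (5 + 213) mod 7 = 1 -> Tuesday
First Saturday is August 5
Saturdays: 5, 12, 19, 26

4 Saturdays


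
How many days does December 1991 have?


December 1991

31 days


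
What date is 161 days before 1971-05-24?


Start: 1971-05-24, subtract 161 days
Back 24 days from May 24 reaches April 30, 1971 -> 137 left
April 1971 has 30 days -> back to March 31, 1971 -> 107 left
March 1971 has 31 days -> back to February 28, 1971 -> 76 left
February 1971 has 28 days -> back to January 31, 1971 -> 48 left
January 1971 has 31 days -> back to December 31, 1970 -> 17 left
December 1970: 31 - 17 = 14 -> lands on December 14

Result: 1970-12-14


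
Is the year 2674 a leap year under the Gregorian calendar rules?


Gregorian leap year rule: divisible by 4, but not by 100, unless also by 400.
2674 is not divisible by 4 -> not a leap year

No


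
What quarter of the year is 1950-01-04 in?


Month: January (month 1)
Q1: Jan-Mar, Q2: Apr-Jun, Q3: Jul-Sep, Q4: Oct-Dec

Q1


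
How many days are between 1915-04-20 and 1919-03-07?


From 1915-04-20 to 1919-03-07
1915-04-20: days before April = 31 + 28 + 31 = 90 (1915 is not a leap year); day of year = 90 + 20 = 110
1919-03-07: days before March = 31 + 28 = 59 (1919 is not a leap year); day of year = 59 + 7 = 66
Rest of 1915: 365 - 110 = 255
Full years 1916 (366), 1917 (365), 1918 (365): 1096
Total = 255 + 1096 + 66 = 1417

1417 days


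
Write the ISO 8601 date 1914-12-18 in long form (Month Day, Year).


ISO 1914-12-18 parses as year=1914, month=12, day=18
Month 12 -> December

December 18, 1914


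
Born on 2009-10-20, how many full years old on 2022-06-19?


Birth: 2009-10-20
Reference: 2022-06-19
Year difference: 2022 - 2009 = 13
Birthday not yet reached in 2022, subtract 1

12 years old


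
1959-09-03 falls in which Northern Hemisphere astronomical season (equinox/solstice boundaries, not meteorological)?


Date: September 3
Astronomical Summer (approx.; exact equinox/solstice day varies by year): June 21 to September 21
September 3 falls within the Summer window

Summer


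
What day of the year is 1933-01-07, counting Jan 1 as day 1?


Date: January 7, 1933
No months before January
Plus 7 days in January

Day of year: 7


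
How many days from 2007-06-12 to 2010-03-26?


From 2007-06-12 to 2010-03-26
2007-06-12: days before June = 31 + 28 + 31 + 30 + 31 = 151 (2007 is not a leap year); day of year = 151 + 12 = 163
2010-03-26: days before March = 31 + 28 = 59 (2010 is not a leap year); day of year = 59 + 26 = 85
Rest of 2007: 365 - 163 = 202
Full years 2008 (366), 2009 (365): 731
Total = 202 + 731 + 85 = 1018

1018 days


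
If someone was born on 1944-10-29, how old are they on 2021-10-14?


Birth: 1944-10-29
Reference: 2021-10-14
Year difference: 2021 - 1944 = 77
Birthday not yet reached in 2021, subtract 1

76 years old


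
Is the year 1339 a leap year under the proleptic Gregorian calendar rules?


Gregorian leap year rule: divisible by 4, but not by 100, unless also by 400.
1339 is not divisible by 4 -> not a leap year

No


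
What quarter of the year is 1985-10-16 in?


Month: October (month 10)
Q1: Jan-Mar, Q2: Apr-Jun, Q3: Jul-Sep, Q4: Oct-Dec

Q4


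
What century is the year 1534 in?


Century = (year - 1) // 100 + 1
= (1534 - 1) // 100 + 1
= 1533 // 100 + 1
= 15 + 1

16th century


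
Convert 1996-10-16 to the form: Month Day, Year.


ISO 1996-10-16 parses as year=1996, month=10, day=16
Month 10 -> October

October 16, 1996


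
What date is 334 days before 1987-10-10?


Start: 1987-10-10, subtract 334 days
Back 10 days from October 10 reaches September 30, 1987 -> 324 left
September 1987 has 30 days -> back to August 31, 1987 -> 294 left
August 1987 has 31 days -> back to July 31, 1987 -> 263 left
July 1987 has 31 days -> back to June 30, 1987 -> 232 left
June 1987 has 30 days -> back to May 31, 1987 -> 202 left
May 1987 has 31 days -> back to April 30, 1987 -> 171 left
April 1987 has 30 days -> back to March 31, 1987 -> 141 left
March 1987 has 31 days -> back to February 28, 1987 -> 110 left
February 1987 has 28 days -> back to January 31, 1987 -> 82 left
January 1987 has 31 days -> back to December 31, 1986 -> 51 left
December 1986 has 31 days -> back to November 30, 1986 -> 20 left
November 1986: 30 - 20 = 10 -> lands on November 10

Result: 1986-11-10


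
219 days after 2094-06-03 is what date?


Start: 2094-06-03, add 219 days
June 2094 has 30 days: 30 - 3 = 27 days to June 30 -> 192 left
July 2094 has 31 days -> 161 left
August 2094 has 31 days -> 130 left
September 2094 has 30 days -> 100 left
October 2094 has 31 days -> 69 left
November 2094 has 30 days -> 39 left
December 2094 has 31 days -> 8 left
January 2095: 8 <= 31 -> lands on January 8

Result: 2095-01-08


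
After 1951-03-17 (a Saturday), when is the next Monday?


Current: Saturday
Target: Monday
Days ahead: 2

Next Monday: 1951-03-19


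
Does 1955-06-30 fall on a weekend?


Anchor: Jan 1, 1955. With p = 1955 - 1 = 1954: (p + p//4 - p//100 + p//400) mod 7 = (1954 + 488 - 19 + 4) mod 7 = 2427 mod 7 = 5 -> Saturday (Mon=0 ... Sun=6)
Day of year: 181; offset = 180
Weekday index = (5 + 180) mod 7 = 3 -> Thursday
Weekend days: Saturday, Sunday

No


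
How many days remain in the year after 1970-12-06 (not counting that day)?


Day of year: 340 of 365
Remaining = 365 - 340

25 days


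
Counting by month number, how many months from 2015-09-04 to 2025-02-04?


From September 2015 to February 2025
10 years * 12 = 120 months, minus 7 months = 113

113 months


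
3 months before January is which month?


January is month 1
1 - 3 = -2; wrap: -2 + 12 = 10

October


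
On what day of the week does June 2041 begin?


Target: June 1, 2041
Anchor: Jan 1, 2041. With p = 2041 - 1 = 2040: (p + p//4 - p//100 + p//400) mod 7 = (2040 + 510 - 20 + 5) mod 7 = 2535 mod 7 = 1 -> Tuesday (Mon=0 ... Sun=6)
Days before June (Jan-May): 151 days
Weekday index = (1 + 151) mod 7 = 5

Saturday


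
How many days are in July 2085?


July 2085

31 days


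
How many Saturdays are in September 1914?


September 1914 has 30 days
Anchor: Jan 1, 1914. With p = 1914 - 1 = 1913: (p + p//4 - p//100 + p//400) mod 7 = (1913 + 478 - 19 + 4) mod 7 = 2376 mod 7 = 3 -> Thursday (Mon=0 ... Sun=6)
Days before September (Jan-Aug): 243; September 1 index = (3 + 243) mod 7 = 1 -> Tuesday
First Saturday is September 5
Saturdays: 5, 12, 19, 26

4 Saturdays


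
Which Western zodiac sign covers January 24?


Date: January 24
Conventional tropical zodiac dates: Aquarius from January 20 onward; Pisces starts February 19
January 24 falls within the Aquarius range

Aquarius


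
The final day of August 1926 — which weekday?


August 1926 has 31 days
Anchor: Jan 1, 1926. With p = 1926 - 1 = 1925: (p + p//4 - p//100 + p//400) mod 7 = (1925 + 481 - 19 + 4) mod 7 = 2391 mod 7 = 4 -> Friday (Mon=0 ... Sun=6)
Days before August (Jan-Jul): 212; August 1 index = (4 + 212) mod 7 = 6 -> Sunday
Last day offset: 31 - 1 = 30 days
Weekday index = (6 + 30) mod 7 = 1

Tuesday, August 31


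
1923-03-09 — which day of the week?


Date: March 9, 1923
Anchor: Jan 1, 1923. With p = 1923 - 1 = 1922: (p + p//4 - p//100 + p//400) mod 7 = (1922 + 480 - 19 + 4) mod 7 = 2387 mod 7 = 0 -> Monday (Mon=0 ... Sun=6)
Days before March (Jan-Feb): 59; offset = 59 + 9 - 1 = 67
Weekday index = (0 + 67) mod 7 = 4

Day of the week: Friday


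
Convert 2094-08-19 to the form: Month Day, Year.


ISO 2094-08-19 parses as year=2094, month=08, day=19
Month 8 -> August

August 19, 2094


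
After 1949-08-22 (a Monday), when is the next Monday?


Current: Monday
Target: Monday
Days ahead: 7

Next Monday: 1949-08-29


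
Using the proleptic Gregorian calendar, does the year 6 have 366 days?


Gregorian leap year rule: divisible by 4, but not by 100, unless also by 400.
6 is not divisible by 4 -> not a leap year

No


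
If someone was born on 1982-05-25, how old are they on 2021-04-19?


Birth: 1982-05-25
Reference: 2021-04-19
Year difference: 2021 - 1982 = 39
Birthday not yet reached in 2021, subtract 1

38 years old


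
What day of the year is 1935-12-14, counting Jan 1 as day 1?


Date: December 14, 1935
Days in months 1 through 11: 334
Plus 14 days in December

Day of year: 348


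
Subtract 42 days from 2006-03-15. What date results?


Start: 2006-03-15, subtract 42 days
Back 15 days from March 15 reaches February 28, 2006 -> 27 left
February 2006: 28 - 27 = 1 -> lands on February 1

Result: 2006-02-01


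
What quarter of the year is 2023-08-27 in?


Month: August (month 8)
Q1: Jan-Mar, Q2: Apr-Jun, Q3: Jul-Sep, Q4: Oct-Dec

Q3


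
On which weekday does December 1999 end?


December 1999 has 31 days
Anchor: Jan 1, 1999. With p = 1999 - 1 = 1998: (p + p//4 - p//100 + p//400) mod 7 = (1998 + 499 - 19 + 4) mod 7 = 2482 mod 7 = 4 -> Friday (Mon=0 ... Sun=6)
Days before December (Jan-Nov): 334; December 1 index = (4 + 334) mod 7 = 2 -> Wednesday
Last day offset: 31 - 1 = 30 days
Weekday index = (2 + 30) mod 7 = 4

Friday, December 31


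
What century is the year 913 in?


Century = (year - 1) // 100 + 1
= (913 - 1) // 100 + 1
= 912 // 100 + 1
= 9 + 1

10th century


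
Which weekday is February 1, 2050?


Target: February 1, 2050
Anchor: Jan 1, 2050. With p = 2050 - 1 = 2049: (p + p//4 - p//100 + p//400) mod 7 = (2049 + 512 - 20 + 5) mod 7 = 2546 mod 7 = 5 -> Saturday (Mon=0 ... Sun=6)
Days before February (Jan): 31 days
Weekday index = (5 + 31) mod 7 = 1

Tuesday


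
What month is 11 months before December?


December is month 12
12 - 11 = 1

January


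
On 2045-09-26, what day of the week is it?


Date: September 26, 2045
Anchor: Jan 1, 2045. With p = 2045 - 1 = 2044: (p + p//4 - p//100 + p//400) mod 7 = (2044 + 511 - 20 + 5) mod 7 = 2540 mod 7 = 6 -> Sunday (Mon=0 ... Sun=6)
Days before September (Jan-Aug): 243; offset = 243 + 26 - 1 = 268
Weekday index = (6 + 268) mod 7 = 1

Day of the week: Tuesday


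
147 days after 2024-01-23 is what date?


Start: 2024-01-23, add 147 days
January 2024 has 31 days: 31 - 23 = 8 days to January 31 -> 139 left
February 2024 has 29 days -> 110 left
March 2024 has 31 days -> 79 left
April 2024 has 30 days -> 49 left
May 2024 has 31 days -> 18 left
June 2024: 18 <= 30 -> lands on June 18

Result: 2024-06-18


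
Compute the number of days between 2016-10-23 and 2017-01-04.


From 2016-10-23 to 2017-01-04
2016-10-23: days before October = 31 + 29 + 31 + 30 + 31 + 30 + 31 + 31 + 30 = 274 (2016 is a leap year); day of year = 274 + 23 = 297
2017-01-04: day of year = 4
Rest of 2016: 366 - 297 = 69
Total = 69 + 4 = 73

73 days


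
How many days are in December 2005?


December 2005

31 days


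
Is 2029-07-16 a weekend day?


Anchor: Jan 1, 2029. With p = 2029 - 1 = 2028: (p + p//4 - p//100 + p//400) mod 7 = (2028 + 507 - 20 + 5) mod 7 = 2520 mod 7 = 0 -> Monday (Mon=0 ... Sun=6)
Day of year: 197; offset = 196
Weekday index = (0 + 196) mod 7 = 0 -> Monday
Weekend days: Saturday, Sunday

No


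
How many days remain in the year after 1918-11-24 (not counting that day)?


Day of year: 328 of 365
Remaining = 365 - 328

37 days


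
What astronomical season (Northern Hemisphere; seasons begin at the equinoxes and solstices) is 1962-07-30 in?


Date: July 30
Astronomical Summer (approx.; exact equinox/solstice day varies by year): June 21 to September 21
July 30 falls within the Summer window

Summer


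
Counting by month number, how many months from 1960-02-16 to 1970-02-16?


From February 1960 to February 1970
10 years * 12 = 120 months = 120

120 months


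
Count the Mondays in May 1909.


May 1909 has 31 days
Anchor: Jan 1, 1909. With p = 1909 - 1 = 1908: (p + p//4 - p//100 + p//400) mod 7 = (1908 + 477 - 19 + 4) mod 7 = 2370 mod 7 = 4 -> Friday (Mon=0 ... Sun=6)
Days before May (Jan-Apr): 120; May 1 index = (4 + 120) mod 7 = 5 -> Saturday
First Monday is May 3
Mondays: 3, 10, 17, 24, 31

5 Mondays


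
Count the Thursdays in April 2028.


April 2028 has 30 days
Anchor: Jan 1, 2028. With p = 2028 - 1 = 2027: (p + p//4 - p//100 + p//400) mod 7 = (2027 + 506 - 20 + 5) mod 7 = 2518 mod 7 = 5 -> Saturday (Mon=0 ... Sun=6)
Days before April (Jan-Mar): 91; April 1 index = (5 + 91) mod 7 = 5 -> Saturday
First Thursday is April 6
Thursdays: 6, 13, 20, 27

4 Thursdays


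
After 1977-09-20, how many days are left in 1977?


Day of year: 263 of 365
Remaining = 365 - 263

102 days


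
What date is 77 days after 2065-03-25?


Start: 2065-03-25, add 77 days
March 2065 has 31 days: 31 - 25 = 6 days to March 31 -> 71 left
April 2065 has 30 days -> 41 left
May 2065 has 31 days -> 10 left
June 2065: 10 <= 30 -> lands on June 10

Result: 2065-06-10


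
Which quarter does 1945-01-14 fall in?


Month: January (month 1)
Q1: Jan-Mar, Q2: Apr-Jun, Q3: Jul-Sep, Q4: Oct-Dec

Q1


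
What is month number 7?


Month 7 of 12

July


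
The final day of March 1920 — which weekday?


March 1920 has 31 days
Anchor: Jan 1, 1920. With p = 1920 - 1 = 1919: (p + p//4 - p//100 + p//400) mod 7 = (1919 + 479 - 19 + 4) mod 7 = 2383 mod 7 = 3 -> Thursday (Mon=0 ... Sun=6)
Days before March (Jan-Feb): 60; March 1 index = (3 + 60) mod 7 = 0 -> Monday
Last day offset: 31 - 1 = 30 days
Weekday index = (0 + 30) mod 7 = 2

Wednesday, March 31


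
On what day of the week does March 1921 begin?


Target: March 1, 1921
Anchor: Jan 1, 1921. With p = 1921 - 1 = 1920: (p + p//4 - p//100 + p//400) mod 7 = (1920 + 480 - 19 + 4) mod 7 = 2385 mod 7 = 5 -> Saturday (Mon=0 ... Sun=6)
Days before March (Jan-Feb): 59 days
Weekday index = (5 + 59) mod 7 = 1

Tuesday


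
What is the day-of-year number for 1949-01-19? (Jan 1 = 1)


Date: January 19, 1949
No months before January
Plus 19 days in January

Day of year: 19


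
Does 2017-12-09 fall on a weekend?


Anchor: Jan 1, 2017. With p = 2017 - 1 = 2016: (p + p//4 - p//100 + p//400) mod 7 = (2016 + 504 - 20 + 5) mod 7 = 2505 mod 7 = 6 -> Sunday (Mon=0 ... Sun=6)
Day of year: 343; offset = 342
Weekday index = (6 + 342) mod 7 = 5 -> Saturday
Weekend days: Saturday, Sunday

Yes


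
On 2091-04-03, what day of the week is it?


Date: April 3, 2091
Anchor: Jan 1, 2091. With p = 2091 - 1 = 2090: (p + p//4 - p//100 + p//400) mod 7 = (2090 + 522 - 20 + 5) mod 7 = 2597 mod 7 = 0 -> Monday (Mon=0 ... Sun=6)
Days before April (Jan-Mar): 90; offset = 90 + 3 - 1 = 92
Weekday index = (0 + 92) mod 7 = 1

Day of the week: Tuesday


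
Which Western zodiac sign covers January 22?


Date: January 22
Conventional tropical zodiac dates: Aquarius from January 20 onward; Pisces starts February 19
January 22 falls within the Aquarius range

Aquarius


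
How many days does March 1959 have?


March 1959

31 days


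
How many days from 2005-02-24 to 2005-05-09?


From 2005-02-24 to 2005-05-09
2005-02-24: days before February = 31; day of year = 31 + 24 = 55
2005-05-09: days before May = 31 + 28 + 31 + 30 = 120 (2005 is not a leap year); day of year = 120 + 9 = 129
Same year: 129 - 55 = 74

74 days


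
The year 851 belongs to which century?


Century = (year - 1) // 100 + 1
= (851 - 1) // 100 + 1
= 850 // 100 + 1
= 8 + 1

9th century


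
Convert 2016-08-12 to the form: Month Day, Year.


ISO 2016-08-12 parses as year=2016, month=08, day=12
Month 8 -> August

August 12, 2016


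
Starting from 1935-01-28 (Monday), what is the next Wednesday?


Current: Monday
Target: Wednesday
Days ahead: 2

Next Wednesday: 1935-01-30


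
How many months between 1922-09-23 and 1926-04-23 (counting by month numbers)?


From September 1922 to April 1926
4 years * 12 = 48 months, minus 5 months = 43

43 months


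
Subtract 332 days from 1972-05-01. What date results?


Start: 1972-05-01, subtract 332 days
Back 1 day from May 1 reaches April 30, 1972 -> 331 left
April 1972 has 30 days -> back to March 31, 1972 -> 301 left
March 1972 has 31 days -> back to February 29, 1972 -> 270 left
February 1972 has 29 days -> back to January 31, 1972 -> 241 left
January 1972 has 31 days -> back to December 31, 1971 -> 210 left
December 1971 has 31 days -> back to November 30, 1971 -> 179 left
November 1971 has 30 days -> back to October 31, 1971 -> 149 left
October 1971 has 31 days -> back to September 30, 1971 -> 118 left
September 1971 has 30 days -> back to August 31, 1971 -> 88 left
August 1971 has 31 days -> back to July 31, 1971 -> 57 left
July 1971 has 31 days -> back to June 30, 1971 -> 26 left
June 1971: 30 - 26 = 4 -> lands on June 4

Result: 1971-06-04


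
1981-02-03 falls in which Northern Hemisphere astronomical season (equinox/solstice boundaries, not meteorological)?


Date: February 3
Astronomical Winter (approx.; exact equinox/solstice day varies by year): December 21 to March 19
February 3 falls within the Winter window

Winter


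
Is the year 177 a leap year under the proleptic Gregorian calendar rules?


Gregorian leap year rule: divisible by 4, but not by 100, unless also by 400.
177 is not divisible by 4 -> not a leap year

No


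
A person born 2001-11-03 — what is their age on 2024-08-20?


Birth: 2001-11-03
Reference: 2024-08-20
Year difference: 2024 - 2001 = 23
Birthday not yet reached in 2024, subtract 1

22 years old


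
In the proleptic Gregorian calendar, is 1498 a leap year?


Gregorian leap year rule: divisible by 4, but not by 100, unless also by 400.
1498 is not divisible by 4 -> not a leap year

No


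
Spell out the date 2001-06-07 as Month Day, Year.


ISO 2001-06-07 parses as year=2001, month=06, day=07
Month 6 -> June

June 7, 2001


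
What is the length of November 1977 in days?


November 1977

30 days


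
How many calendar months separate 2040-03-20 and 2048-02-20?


From March 2040 to February 2048
8 years * 12 = 96 months, minus 1 month = 95

95 months


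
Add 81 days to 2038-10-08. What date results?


Start: 2038-10-08, add 81 days
October 2038 has 31 days: 31 - 8 = 23 days to October 31 -> 58 left
November 2038 has 30 days -> 28 left
December 2038: 28 <= 31 -> lands on December 28

Result: 2038-12-28


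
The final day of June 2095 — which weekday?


June 2095 has 30 days
Anchor: Jan 1, 2095. With p = 2095 - 1 = 2094: (p + p//4 - p//100 + p//400) mod 7 = (2094 + 523 - 20 + 5) mod 7 = 2602 mod 7 = 5 -> Saturday (Mon=0 ... Sun=6)
Days before June (Jan-May): 151; June 1 index = (5 + 151) mod 7 = 2 -> Wednesday
Last day offset: 30 - 1 = 29 days
Weekday index = (2 + 29) mod 7 = 3

Thursday, June 30


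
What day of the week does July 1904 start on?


Target: July 1, 1904
Anchor: Jan 1, 1904. With p = 1904 - 1 = 1903: (p + p//4 - p//100 + p//400) mod 7 = (1903 + 475 - 19 + 4) mod 7 = 2363 mod 7 = 4 -> Friday (Mon=0 ... Sun=6)
Days before July (Jan-Jun): 182 days
Weekday index = (4 + 182) mod 7 = 4

Friday


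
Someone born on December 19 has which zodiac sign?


Date: December 19
Conventional tropical zodiac dates: Sagittarius from November 22 onward; Capricorn starts December 22
December 19 falls within the Sagittarius range

Sagittarius


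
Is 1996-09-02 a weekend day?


Anchor: Jan 1, 1996. With p = 1996 - 1 = 1995: (p + p//4 - p//100 + p//400) mod 7 = (1995 + 498 - 19 + 4) mod 7 = 2478 mod 7 = 0 -> Monday (Mon=0 ... Sun=6)
Day of year: 246; offset = 245
Weekday index = (0 + 245) mod 7 = 0 -> Monday
Weekend days: Saturday, Sunday

No


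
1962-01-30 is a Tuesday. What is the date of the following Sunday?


Current: Tuesday
Target: Sunday
Days ahead: 5

Next Sunday: 1962-02-04


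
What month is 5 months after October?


October is month 10
10 + 5 = 15; wrap: 15 - 12 = 3

March


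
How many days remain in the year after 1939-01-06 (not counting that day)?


Day of year: 6 of 365
Remaining = 365 - 6

359 days


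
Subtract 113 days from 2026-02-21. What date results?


Start: 2026-02-21, subtract 113 days
Back 21 days from February 21 reaches January 31, 2026 -> 92 left
January 2026 has 31 days -> back to December 31, 2025 -> 61 left
December 2025 has 31 days -> back to November 30, 2025 -> 30 left
November 2025 has 30 days -> back to October 31, 2025 -> 0 left
October 2025: 31 - 0 = 31 -> lands on October 31

Result: 2025-10-31


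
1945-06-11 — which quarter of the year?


Month: June (month 6)
Q1: Jan-Mar, Q2: Apr-Jun, Q3: Jul-Sep, Q4: Oct-Dec

Q2


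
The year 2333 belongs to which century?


Century = (year - 1) // 100 + 1
= (2333 - 1) // 100 + 1
= 2332 // 100 + 1
= 23 + 1

24th century


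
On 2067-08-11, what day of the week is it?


Date: August 11, 2067
Anchor: Jan 1, 2067. With p = 2067 - 1 = 2066: (p + p//4 - p//100 + p//400) mod 7 = (2066 + 516 - 20 + 5) mod 7 = 2567 mod 7 = 5 -> Saturday (Mon=0 ... Sun=6)
Days before August (Jan-Jul): 212; offset = 212 + 11 - 1 = 222
Weekday index = (5 + 222) mod 7 = 3

Day of the week: Thursday


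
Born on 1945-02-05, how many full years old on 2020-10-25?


Birth: 1945-02-05
Reference: 2020-10-25
Year difference: 2020 - 1945 = 75

75 years old


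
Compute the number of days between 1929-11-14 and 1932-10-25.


From 1929-11-14 to 1932-10-25
1929-11-14: days before November = 31 + 28 + 31 + 30 + 31 + 30 + 31 + 31 + 30 + 31 = 304 (1929 is not a leap year); day of year = 304 + 14 = 318
1932-10-25: days before October = 31 + 29 + 31 + 30 + 31 + 30 + 31 + 31 + 30 = 274 (1932 is a leap year); day of year = 274 + 25 = 299
Rest of 1929: 365 - 318 = 47
Full years 1930 (365), 1931 (365): 730
Total = 47 + 730 + 299 = 1076

1076 days


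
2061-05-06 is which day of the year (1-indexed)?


Date: May 6, 2061
Days in months 1 through 4: 120
Plus 6 days in May

Day of year: 126


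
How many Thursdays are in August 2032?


August 2032 has 31 days
Anchor: Jan 1, 2032. With p = 2032 - 1 = 2031: (p + p//4 - p//100 + p//400) mod 7 = (2031 + 507 - 20 + 5) mod 7 = 2523 mod 7 = 3 -> Thursday (Mon=0 ... Sun=6)
Days before August (Jan-Jul): 213; August 1 index = (3 + 213) mod 7 = 6 -> Sunday
First Thursday is August 5
Thursdays: 5, 12, 19, 26

4 Thursdays


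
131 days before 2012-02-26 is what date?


Start: 2012-02-26, subtract 131 days
Back 26 days from February 26 reaches January 31, 2012 -> 105 left
January 2012 has 31 days -> back to December 31, 2011 -> 74 left
December 2011 has 31 days -> back to November 30, 2011 -> 43 left
November 2011 has 30 days -> back to October 31, 2011 -> 13 left
October 2011: 31 - 13 = 18 -> lands on October 18

Result: 2011-10-18


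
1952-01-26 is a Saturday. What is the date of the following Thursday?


Current: Saturday
Target: Thursday
Days ahead: 5

Next Thursday: 1952-01-31


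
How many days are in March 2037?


March 2037

31 days


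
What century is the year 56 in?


Century = (year - 1) // 100 + 1
= (56 - 1) // 100 + 1
= 55 // 100 + 1
= 0 + 1

1st century


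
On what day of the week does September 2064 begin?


Target: September 1, 2064
Anchor: Jan 1, 2064. With p = 2064 - 1 = 2063: (p + p//4 - p//100 + p//400) mod 7 = (2063 + 515 - 20 + 5) mod 7 = 2563 mod 7 = 1 -> Tuesday (Mon=0 ... Sun=6)
Days before September (Jan-Aug): 244 days
Weekday index = (1 + 244) mod 7 = 0

Monday


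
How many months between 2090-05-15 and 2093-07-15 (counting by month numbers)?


From May 2090 to July 2093
3 years * 12 = 36 months, plus 2 months = 38

38 months


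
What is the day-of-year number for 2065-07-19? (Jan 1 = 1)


Date: July 19, 2065
Days in months 1 through 6: 181
Plus 19 days in July

Day of year: 200


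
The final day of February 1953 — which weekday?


February 1953 has 28 days
Anchor: Jan 1, 1953. With p = 1953 - 1 = 1952: (p + p//4 - p//100 + p//400) mod 7 = (1952 + 488 - 19 + 4) mod 7 = 2425 mod 7 = 3 -> Thursday (Mon=0 ... Sun=6)
Days before February (Jan): 31; February 1 index = (3 + 31) mod 7 = 6 -> Sunday
Last day offset: 28 - 1 = 27 days
Weekday index = (6 + 27) mod 7 = 5

Saturday, February 28


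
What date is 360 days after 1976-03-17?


Start: 1976-03-17, add 360 days
March 1976 has 31 days: 31 - 17 = 14 days to March 31 -> 346 left
April 1976 has 30 days -> 316 left
May 1976 has 31 days -> 285 left
June 1976 has 30 days -> 255 left
July 1976 has 31 days -> 224 left
August 1976 has 31 days -> 193 left
September 1976 has 30 days -> 163 left
October 1976 has 31 days -> 132 left
November 1976 has 30 days -> 102 left
December 1976 has 31 days -> 71 left
January 1977 has 31 days -> 40 left
February 1977 has 28 days -> 12 left
March 1977: 12 <= 31 -> lands on March 12

Result: 1977-03-12


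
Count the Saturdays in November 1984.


November 1984 has 30 days
Anchor: Jan 1, 1984. With p = 1984 - 1 = 1983: (p + p//4 - p//100 + p//400) mod 7 = (1983 + 495 - 19 + 4) mod 7 = 2463 mod 7 = 6 -> Sunday (Mon=0 ... Sun=6)
Days before November (Jan-Oct): 305; November 1 index = (6 + 305) mod 7 = 3 -> Thursday
First Saturday is November 3
Saturdays: 3, 10, 17, 24

4 Saturdays


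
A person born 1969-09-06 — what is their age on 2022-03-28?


Birth: 1969-09-06
Reference: 2022-03-28
Year difference: 2022 - 1969 = 53
Birthday not yet reached in 2022, subtract 1

52 years old


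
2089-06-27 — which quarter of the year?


Month: June (month 6)
Q1: Jan-Mar, Q2: Apr-Jun, Q3: Jul-Sep, Q4: Oct-Dec

Q2


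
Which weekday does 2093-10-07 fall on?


Date: October 7, 2093
Anchor: Jan 1, 2093. With p = 2093 - 1 = 2092: (p + p//4 - p//100 + p//400) mod 7 = (2092 + 523 - 20 + 5) mod 7 = 2600 mod 7 = 3 -> Thursday (Mon=0 ... Sun=6)
Days before October (Jan-Sep): 273; offset = 273 + 7 - 1 = 279
Weekday index = (3 + 279) mod 7 = 2

Day of the week: Wednesday


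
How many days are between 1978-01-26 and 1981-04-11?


From 1978-01-26 to 1981-04-11
1978-01-26: day of year = 26
1981-04-11: days before April = 31 + 28 + 31 = 90 (1981 is not a leap year); day of year = 90 + 11 = 101
Rest of 1978: 365 - 26 = 339
Full years 1979 (365), 1980 (366): 731
Total = 339 + 731 + 101 = 1171

1171 days


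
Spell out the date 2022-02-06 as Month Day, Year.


ISO 2022-02-06 parses as year=2022, month=02, day=06
Month 2 -> February

February 6, 2022


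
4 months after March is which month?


March is month 3
3 + 4 = 7

July


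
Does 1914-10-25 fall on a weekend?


Anchor: Jan 1, 1914. With p = 1914 - 1 = 1913: (p + p//4 - p//100 + p//400) mod 7 = (1913 + 478 - 19 + 4) mod 7 = 2376 mod 7 = 3 -> Thursday (Mon=0 ... Sun=6)
Day of year: 298; offset = 297
Weekday index = (3 + 297) mod 7 = 6 -> Sunday
Weekend days: Saturday, Sunday

Yes


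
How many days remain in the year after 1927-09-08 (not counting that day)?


Day of year: 251 of 365
Remaining = 365 - 251

114 days


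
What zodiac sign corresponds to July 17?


Date: July 17
Conventional tropical zodiac dates: Cancer from June 21 onward; Leo starts July 23
July 17 falls within the Cancer range

Cancer


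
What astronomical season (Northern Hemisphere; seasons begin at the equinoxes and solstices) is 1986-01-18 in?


Date: January 18
Astronomical Winter (approx.; exact equinox/solstice day varies by year): December 21 to March 19
January 18 falls within the Winter window

Winter


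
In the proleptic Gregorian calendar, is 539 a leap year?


Gregorian leap year rule: divisible by 4, but not by 100, unless also by 400.
539 is not divisible by 4 -> not a leap year

No


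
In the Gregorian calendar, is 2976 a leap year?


Gregorian leap year rule: divisible by 4, but not by 100, unless also by 400.
2976 is divisible by 4 but not 100 -> leap year

Yes


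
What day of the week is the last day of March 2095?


March 2095 has 31 days
Anchor: Jan 1, 2095. With p = 2095 - 1 = 2094: (p + p//4 - p//100 + p//400) mod 7 = (2094 + 523 - 20 + 5) mod 7 = 2602 mod 7 = 5 -> Saturday (Mon=0 ... Sun=6)
Days before March (Jan-Feb): 59; March 1 index = (5 + 59) mod 7 = 1 -> Tuesday
Last day offset: 31 - 1 = 30 days
Weekday index = (1 + 30) mod 7 = 3

Thursday, March 31


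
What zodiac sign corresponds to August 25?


Date: August 25
Conventional tropical zodiac dates: Virgo from August 23 onward; Libra starts September 23
August 25 falls within the Virgo range

Virgo


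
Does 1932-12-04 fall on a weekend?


Anchor: Jan 1, 1932. With p = 1932 - 1 = 1931: (p + p//4 - p//100 + p//400) mod 7 = (1931 + 482 - 19 + 4) mod 7 = 2398 mod 7 = 4 -> Friday (Mon=0 ... Sun=6)
Day of year: 339; offset = 338
Weekday index = (4 + 338) mod 7 = 6 -> Sunday
Weekend days: Saturday, Sunday

Yes


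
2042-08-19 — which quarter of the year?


Month: August (month 8)
Q1: Jan-Mar, Q2: Apr-Jun, Q3: Jul-Sep, Q4: Oct-Dec

Q3


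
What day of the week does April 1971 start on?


Target: April 1, 1971
Anchor: Jan 1, 1971. With p = 1971 - 1 = 1970: (p + p//4 - p//100 + p//400) mod 7 = (1970 + 492 - 19 + 4) mod 7 = 2447 mod 7 = 4 -> Friday (Mon=0 ... Sun=6)
Days before April (Jan-Mar): 90 days
Weekday index = (4 + 90) mod 7 = 3

Thursday


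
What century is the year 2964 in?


Century = (year - 1) // 100 + 1
= (2964 - 1) // 100 + 1
= 2963 // 100 + 1
= 29 + 1

30th century


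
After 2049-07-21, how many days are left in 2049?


Day of year: 202 of 365
Remaining = 365 - 202

163 days


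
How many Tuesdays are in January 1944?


January 1944 has 31 days
Anchor: Jan 1, 1944. With p = 1944 - 1 = 1943: (p + p//4 - p//100 + p//400) mod 7 = (1943 + 485 - 19 + 4) mod 7 = 2413 mod 7 = 5 -> Saturday (Mon=0 ... Sun=6)
January 1 is the anchor itself -> Saturday
First Tuesday is January 4
Tuesdays: 4, 11, 18, 25

4 Tuesdays


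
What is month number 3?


Month 3 of 12

March


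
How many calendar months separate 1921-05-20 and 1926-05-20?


From May 1921 to May 1926
5 years * 12 = 60 months = 60

60 months


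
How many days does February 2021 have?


February 2021 (leap year: no)

28 days


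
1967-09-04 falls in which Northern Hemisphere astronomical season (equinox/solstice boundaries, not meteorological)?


Date: September 4
Astronomical Summer (approx.; exact equinox/solstice day varies by year): June 21 to September 21
September 4 falls within the Summer window

Summer


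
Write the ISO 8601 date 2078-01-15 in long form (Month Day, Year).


ISO 2078-01-15 parses as year=2078, month=01, day=15
Month 1 -> January

January 15, 2078


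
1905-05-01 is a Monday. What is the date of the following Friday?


Current: Monday
Target: Friday
Days ahead: 4

Next Friday: 1905-05-05


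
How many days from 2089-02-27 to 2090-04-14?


From 2089-02-27 to 2090-04-14
2089-02-27: days before February = 31; day of year = 31 + 27 = 58
2090-04-14: days before April = 31 + 28 + 31 = 90 (2090 is not a leap year); day of year = 90 + 14 = 104
Rest of 2089: 365 - 58 = 307
Total = 307 + 104 = 411

411 days


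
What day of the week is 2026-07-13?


Date: July 13, 2026
Anchor: Jan 1, 2026. With p = 2026 - 1 = 2025: (p + p//4 - p//100 + p//400) mod 7 = (2025 + 506 - 20 + 5) mod 7 = 2516 mod 7 = 3 -> Thursday (Mon=0 ... Sun=6)
Days before July (Jan-Jun): 181; offset = 181 + 13 - 1 = 193
Weekday index = (3 + 193) mod 7 = 0

Day of the week: Monday


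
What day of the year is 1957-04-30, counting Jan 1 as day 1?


Date: April 30, 1957
Days in months 1 through 3: 90
Plus 30 days in April

Day of year: 120


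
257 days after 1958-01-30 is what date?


Start: 1958-01-30, add 257 days
January 1958 has 31 days: 31 - 30 = 1 day to January 31 -> 256 left
February 1958 has 28 days -> 228 left
March 1958 has 31 days -> 197 left
April 1958 has 30 days -> 167 left
May 1958 has 31 days -> 136 left
June 1958 has 30 days -> 106 left
July 1958 has 31 days -> 75 left
August 1958 has 31 days -> 44 left
September 1958 has 30 days -> 14 left
October 1958: 14 <= 31 -> lands on October 14

Result: 1958-10-14


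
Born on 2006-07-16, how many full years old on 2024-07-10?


Birth: 2006-07-16
Reference: 2024-07-10
Year difference: 2024 - 2006 = 18
Birthday not yet reached in 2024, subtract 1

17 years old


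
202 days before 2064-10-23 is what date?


Start: 2064-10-23, subtract 202 days
Back 23 days from October 23 reaches September 30, 2064 -> 179 left
September 2064 has 30 days -> back to August 31, 2064 -> 149 left
August 2064 has 31 days -> back to July 31, 2064 -> 118 left
July 2064 has 31 days -> back to June 30, 2064 -> 87 left
June 2064 has 30 days -> back to May 31, 2064 -> 57 left
May 2064 has 31 days -> back to April 30, 2064 -> 26 left
April 2064: 30 - 26 = 4 -> lands on April 4

Result: 2064-04-04


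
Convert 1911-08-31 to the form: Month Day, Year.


ISO 1911-08-31 parses as year=1911, month=08, day=31
Month 8 -> August

August 31, 1911


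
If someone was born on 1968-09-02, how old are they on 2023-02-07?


Birth: 1968-09-02
Reference: 2023-02-07
Year difference: 2023 - 1968 = 55
Birthday not yet reached in 2023, subtract 1

54 years old


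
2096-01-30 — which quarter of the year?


Month: January (month 1)
Q1: Jan-Mar, Q2: Apr-Jun, Q3: Jul-Sep, Q4: Oct-Dec

Q1


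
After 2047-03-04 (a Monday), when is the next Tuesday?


Current: Monday
Target: Tuesday
Days ahead: 1

Next Tuesday: 2047-03-05


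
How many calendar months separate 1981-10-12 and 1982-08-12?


From October 1981 to August 1982
1 year * 12 = 12 months, minus 2 months = 10

10 months


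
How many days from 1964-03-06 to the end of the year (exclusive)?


Day of year: 66 of 366
Remaining = 366 - 66

300 days


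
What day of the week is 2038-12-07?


Date: December 7, 2038
Anchor: Jan 1, 2038. With p = 2038 - 1 = 2037: (p + p//4 - p//100 + p//400) mod 7 = (2037 + 509 - 20 + 5) mod 7 = 2531 mod 7 = 4 -> Friday (Mon=0 ... Sun=6)
Days before December (Jan-Nov): 334; offset = 334 + 7 - 1 = 340
Weekday index = (4 + 340) mod 7 = 1

Day of the week: Tuesday


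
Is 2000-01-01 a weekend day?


Anchor: Jan 1, 2000. With p = 2000 - 1 = 1999: (p + p//4 - p//100 + p//400) mod 7 = (1999 + 499 - 19 + 4) mod 7 = 2483 mod 7 = 5 -> Saturday (Mon=0 ... Sun=6)
Day of year: 1; offset = 0
Weekday index = (5 + 0) mod 7 = 5 -> Saturday
Weekend days: Saturday, Sunday

Yes


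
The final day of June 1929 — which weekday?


June 1929 has 30 days
Anchor: Jan 1, 1929. With p = 1929 - 1 = 1928: (p + p//4 - p//100 + p//400) mod 7 = (1928 + 482 - 19 + 4) mod 7 = 2395 mod 7 = 1 -> Tuesday (Mon=0 ... Sun=6)
Days before June (Jan-May): 151; June 1 index = (1 + 151) mod 7 = 5 -> Saturday
Last day offset: 30 - 1 = 29 days
Weekday index = (5 + 29) mod 7 = 6

Sunday, June 30


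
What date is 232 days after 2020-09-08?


Start: 2020-09-08, add 232 days
September 2020 has 30 days: 30 - 8 = 22 days to September 30 -> 210 left
October 2020 has 31 days -> 179 left
November 2020 has 30 days -> 149 left
December 2020 has 31 days -> 118 left
January 2021 has 31 days -> 87 left
February 2021 has 28 days -> 59 left
March 2021 has 31 days -> 28 left
April 2021: 28 <= 30 -> lands on April 28

Result: 2021-04-28


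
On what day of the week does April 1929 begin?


Target: April 1, 1929
Anchor: Jan 1, 1929. With p = 1929 - 1 = 1928: (p + p//4 - p//100 + p//400) mod 7 = (1928 + 482 - 19 + 4) mod 7 = 2395 mod 7 = 1 -> Tuesday (Mon=0 ... Sun=6)
Days before April (Jan-Mar): 90 days
Weekday index = (1 + 90) mod 7 = 0

Monday


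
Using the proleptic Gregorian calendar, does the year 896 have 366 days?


Gregorian leap year rule: divisible by 4, but not by 100, unless also by 400.
896 is divisible by 4 but not 100 -> leap year

Yes


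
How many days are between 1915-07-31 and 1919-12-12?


From 1915-07-31 to 1919-12-12
1915-07-31: days before July = 31 + 28 + 31 + 30 + 31 + 30 = 181 (1915 is not a leap year); day of year = 181 + 31 = 212
1919-12-12: days before December = 31 + 28 + 31 + 30 + 31 + 30 + 31 + 31 + 30 + 31 + 30 = 334 (1919 is not a leap year); day of year = 334 + 12 = 346
Rest of 1915: 365 - 212 = 153
Full years 1916 (366), 1917 (365), 1918 (365): 1096
Total = 153 + 1096 + 346 = 1595

1595 days


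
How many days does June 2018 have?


June 2018

30 days


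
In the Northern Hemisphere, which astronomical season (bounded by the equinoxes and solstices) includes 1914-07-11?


Date: July 11
Astronomical Summer (approx.; exact equinox/solstice day varies by year): June 21 to September 21
July 11 falls within the Summer window

Summer


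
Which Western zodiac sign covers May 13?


Date: May 13
Conventional tropical zodiac dates: Taurus from April 20 onward; Gemini starts May 21
May 13 falls within the Taurus range

Taurus


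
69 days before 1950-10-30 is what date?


Start: 1950-10-30, subtract 69 days
Back 30 days from October 30 reaches September 30, 1950 -> 39 left
September 1950 has 30 days -> back to August 31, 1950 -> 9 left
August 1950: 31 - 9 = 22 -> lands on August 22

Result: 1950-08-22


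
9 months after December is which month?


December is month 12
12 + 9 = 21; wrap: 21 - 12 = 9

September


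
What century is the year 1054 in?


Century = (year - 1) // 100 + 1
= (1054 - 1) // 100 + 1
= 1053 // 100 + 1
= 10 + 1

11th century


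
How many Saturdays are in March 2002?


March 2002 has 31 days
Anchor: Jan 1, 2002. With p = 2002 - 1 = 2001: (p + p//4 - p//100 + p//400) mod 7 = (2001 + 500 - 20 + 5) mod 7 = 2486 mod 7 = 1 -> Tuesday (Mon=0 ... Sun=6)
Days before March (Jan-Feb): 59; March 1 index = (1 + 59) mod 7 = 4 -> Friday
First Saturday is March 2
Saturdays: 2, 9, 16, 23, 30

5 Saturdays


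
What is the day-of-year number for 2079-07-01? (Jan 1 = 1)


Date: July 1, 2079
Days in months 1 through 6: 181
Plus 1 days in July

Day of year: 182


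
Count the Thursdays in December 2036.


December 2036 has 31 days
Anchor: Jan 1, 2036. With p = 2036 - 1 = 2035: (p + p//4 - p//100 + p//400) mod 7 = (2035 + 508 - 20 + 5) mod 7 = 2528 mod 7 = 1 -> Tuesday (Mon=0 ... Sun=6)
Days before December (Jan-Nov): 335; December 1 index = (1 + 335) mod 7 = 0 -> Monday
First Thursday is December 4
Thursdays: 4, 11, 18, 25

4 Thursdays


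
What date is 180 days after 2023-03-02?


Start: 2023-03-02, add 180 days
March 2023 has 31 days: 31 - 2 = 29 days to March 31 -> 151 left
April 2023 has 30 days -> 121 left
May 2023 has 31 days -> 90 left
June 2023 has 30 days -> 60 left
July 2023 has 31 days -> 29 left
August 2023: 29 <= 31 -> lands on August 29

Result: 2023-08-29


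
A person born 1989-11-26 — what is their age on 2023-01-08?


Birth: 1989-11-26
Reference: 2023-01-08
Year difference: 2023 - 1989 = 34
Birthday not yet reached in 2023, subtract 1

33 years old
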